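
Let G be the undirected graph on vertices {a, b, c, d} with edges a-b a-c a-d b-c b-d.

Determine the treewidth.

A width-2 tree decomposition is:
Bags: B1 = {a, b, c}  B2 = {a, b, d}
Tree: B1–B2
Each bag holds 3 vertices, so the decomposition has width 2, which upper-bounds the treewidth. Conversely, {a, b, d} is a clique of size 3, and the vertices of any clique must share a bag in every tree decomposition; so some bag has ≥ 3 vertices and tw(G) ≥ 2. Hence tw(G) = 2 exactly.

2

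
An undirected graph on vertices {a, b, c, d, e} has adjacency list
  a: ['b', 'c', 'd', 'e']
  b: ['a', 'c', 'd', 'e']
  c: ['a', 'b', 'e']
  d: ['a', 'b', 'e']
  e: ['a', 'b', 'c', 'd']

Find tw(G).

3

A width-3 tree decomposition is:
Bags: B1 = {a, b, c, e}  B2 = {a, b, d, e}
Tree: B1–B2
Each bag holds 4 vertices, so the decomposition has width 3, which upper-bounds the treewidth. For the lower bound, the 4 vertices {a, b, d, e} are pairwise adjacent, and any tree decomposition puts a clique entirely inside one bag — forcing width ≥ 3. Combining the bounds, tw(G) = 3.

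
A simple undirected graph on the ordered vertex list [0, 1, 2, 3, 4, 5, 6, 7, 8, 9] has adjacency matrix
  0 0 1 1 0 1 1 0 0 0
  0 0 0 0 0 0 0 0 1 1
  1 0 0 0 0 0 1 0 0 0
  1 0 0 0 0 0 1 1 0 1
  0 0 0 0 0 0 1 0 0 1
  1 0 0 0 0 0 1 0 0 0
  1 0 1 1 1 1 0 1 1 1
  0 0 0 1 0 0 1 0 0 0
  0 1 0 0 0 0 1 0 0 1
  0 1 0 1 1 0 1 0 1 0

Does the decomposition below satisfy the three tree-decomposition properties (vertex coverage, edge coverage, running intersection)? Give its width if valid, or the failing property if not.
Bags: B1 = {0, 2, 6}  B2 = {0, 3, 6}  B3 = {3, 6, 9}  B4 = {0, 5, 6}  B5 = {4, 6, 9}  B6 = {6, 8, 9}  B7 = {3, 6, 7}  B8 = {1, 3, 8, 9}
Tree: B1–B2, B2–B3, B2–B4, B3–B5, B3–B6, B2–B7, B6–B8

No — bags containing vertex 3 are not connected in the tree.

A tree decomposition must satisfy three properties: every vertex lies in some bag; for every edge, both endpoints lie together in some bag; and for every vertex, the bags containing it form a connected subtree. Here bags containing vertex 3 are not connected in the tree, so the decomposition is invalid.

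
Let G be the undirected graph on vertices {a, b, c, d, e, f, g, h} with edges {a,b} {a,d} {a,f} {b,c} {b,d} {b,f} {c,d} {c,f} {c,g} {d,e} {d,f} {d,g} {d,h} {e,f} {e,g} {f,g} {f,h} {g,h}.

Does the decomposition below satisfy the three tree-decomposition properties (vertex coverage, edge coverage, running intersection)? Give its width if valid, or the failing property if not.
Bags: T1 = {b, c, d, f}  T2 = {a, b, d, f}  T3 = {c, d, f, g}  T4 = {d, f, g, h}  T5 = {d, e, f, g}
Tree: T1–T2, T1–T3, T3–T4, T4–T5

Yes; width 3.

Vertex coverage: the bags together contain {a, b, c, d, e, f, g, h}, the full vertex set. Edge coverage: each edge of G has both endpoints in at least one bag. Running intersection: for every vertex, the bags containing it form a connected subtree. All three properties hold, so this is a valid tree decomposition of width max|bag| − 1 = 3, and hence tw(G) ≤ 3.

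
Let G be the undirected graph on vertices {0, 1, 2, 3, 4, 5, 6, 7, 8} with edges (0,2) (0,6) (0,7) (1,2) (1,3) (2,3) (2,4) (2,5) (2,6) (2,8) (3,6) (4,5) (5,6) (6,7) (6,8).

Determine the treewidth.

A width-2 tree decomposition is:
Bags: B1 = {2, 5, 6}  B2 = {0, 2, 6}  B3 = {2, 4, 5}  B4 = {2, 3, 6}  B5 = {1, 2, 3}  B6 = {0, 6, 7}  B7 = {2, 6, 8}
Tree: B1–B2, B1–B3, B2–B4, B4–B5, B2–B6, B2–B7
The largest bag has 3 vertices, giving width 2; this decomposition certifies tw(G) ≤ 2. On the other hand G contains the 3-clique {1, 2, 3}. A clique must lie in a single bag of any decomposition, so no decomposition can have width below 2. Therefore the treewidth is 2.

2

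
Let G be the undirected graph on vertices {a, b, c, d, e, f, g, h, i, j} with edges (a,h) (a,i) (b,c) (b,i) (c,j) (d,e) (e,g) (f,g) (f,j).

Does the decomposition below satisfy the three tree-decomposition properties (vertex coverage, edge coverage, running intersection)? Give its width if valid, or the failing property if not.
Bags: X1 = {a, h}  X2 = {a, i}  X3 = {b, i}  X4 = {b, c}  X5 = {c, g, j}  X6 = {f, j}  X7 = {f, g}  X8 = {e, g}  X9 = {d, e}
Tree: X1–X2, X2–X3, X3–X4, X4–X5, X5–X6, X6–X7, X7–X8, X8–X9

A tree decomposition must satisfy three properties: every vertex lies in some bag; for every edge, both endpoints lie together in some bag; and for every vertex, the bags containing it form a connected subtree. Here bags containing vertex g are not connected in the tree, so the decomposition is invalid.

No — bags containing vertex g are not connected in the tree.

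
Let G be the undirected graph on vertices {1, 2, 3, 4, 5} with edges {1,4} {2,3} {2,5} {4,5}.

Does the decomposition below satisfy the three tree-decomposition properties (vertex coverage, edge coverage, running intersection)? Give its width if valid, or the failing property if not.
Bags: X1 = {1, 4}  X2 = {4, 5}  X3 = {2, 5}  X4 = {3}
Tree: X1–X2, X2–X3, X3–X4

No — edge (2,3) lies in no bag.

A tree decomposition must satisfy three properties: every vertex lies in some bag; for every edge, both endpoints lie together in some bag; and for every vertex, the bags containing it form a connected subtree. Here edge (2,3) lies in no bag, so the decomposition is invalid.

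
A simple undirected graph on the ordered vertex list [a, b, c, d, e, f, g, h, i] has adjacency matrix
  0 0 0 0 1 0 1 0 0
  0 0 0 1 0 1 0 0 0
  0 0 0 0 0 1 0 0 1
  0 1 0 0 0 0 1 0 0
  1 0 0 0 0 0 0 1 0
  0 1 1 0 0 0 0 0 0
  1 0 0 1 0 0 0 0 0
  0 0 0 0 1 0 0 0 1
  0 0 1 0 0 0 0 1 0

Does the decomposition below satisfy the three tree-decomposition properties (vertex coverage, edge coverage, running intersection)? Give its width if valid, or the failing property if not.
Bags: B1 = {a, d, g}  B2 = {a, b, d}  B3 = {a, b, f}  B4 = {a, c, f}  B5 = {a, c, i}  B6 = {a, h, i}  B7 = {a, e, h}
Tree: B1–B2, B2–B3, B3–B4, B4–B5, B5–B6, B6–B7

Checking the three conditions: (i) the bags cover all of {a, b, c, d, e, f, g, h, i}; (ii) for each edge, some bag contains both endpoints; (iii) the bags containing any fixed vertex form a subtree. All hold, so the decomposition is valid with width 3 − 1 = 2.

Yes; width 2.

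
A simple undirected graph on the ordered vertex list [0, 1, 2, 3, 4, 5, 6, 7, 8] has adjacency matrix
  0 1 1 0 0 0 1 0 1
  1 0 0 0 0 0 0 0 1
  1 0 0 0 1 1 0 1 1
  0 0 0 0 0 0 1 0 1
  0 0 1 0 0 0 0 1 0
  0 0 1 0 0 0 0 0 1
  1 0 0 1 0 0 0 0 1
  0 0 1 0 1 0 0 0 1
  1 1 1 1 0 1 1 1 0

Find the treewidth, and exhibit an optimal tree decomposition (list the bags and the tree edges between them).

Treewidth 2.
One such decomposition:
Bags: B1 = {2, 7, 8}  B2 = {0, 2, 8}  B3 = {0, 6, 8}  B4 = {2, 4, 7}  B5 = {2, 5, 8}  B6 = {3, 6, 8}  B7 = {0, 1, 8}
Tree: B1–B2, B2–B3, B1–B4, B1–B5, B3–B6, B2–B7

The largest bag has 3 vertices, giving width 2; this decomposition certifies tw(G) ≤ 2. On the other hand G contains the 3-clique {0, 1, 8}. A clique must lie in a single bag of any decomposition, so no decomposition can have width below 2. Hence tw(G) = 2 exactly.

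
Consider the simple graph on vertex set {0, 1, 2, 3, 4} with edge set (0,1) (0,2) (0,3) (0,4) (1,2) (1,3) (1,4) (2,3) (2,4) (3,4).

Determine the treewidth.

4

A width-4 tree decomposition is:
Bags: B1 = {0, 1, 2, 3, 4}
Tree: (single bag)
With just one bag of size 5, the width is 5 − 1 = 4, so tw(G) ≤ 4. On the other hand G contains the 5-clique {0, 1, 2, 3, 4}. A clique must lie in a single bag of any decomposition, so no decomposition can have width below 4. Hence tw(G) = 4 exactly.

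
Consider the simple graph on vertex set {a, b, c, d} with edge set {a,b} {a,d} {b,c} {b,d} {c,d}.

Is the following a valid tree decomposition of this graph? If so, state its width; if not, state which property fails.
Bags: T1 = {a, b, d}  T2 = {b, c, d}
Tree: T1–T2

Checking the three conditions: (i) the bags cover all of {a, b, c, d}; (ii) for each edge, some bag contains both endpoints; (iii) the bags containing any fixed vertex form a subtree. All hold, so the decomposition is valid with width 3 − 1 = 2.

Yes; width 2.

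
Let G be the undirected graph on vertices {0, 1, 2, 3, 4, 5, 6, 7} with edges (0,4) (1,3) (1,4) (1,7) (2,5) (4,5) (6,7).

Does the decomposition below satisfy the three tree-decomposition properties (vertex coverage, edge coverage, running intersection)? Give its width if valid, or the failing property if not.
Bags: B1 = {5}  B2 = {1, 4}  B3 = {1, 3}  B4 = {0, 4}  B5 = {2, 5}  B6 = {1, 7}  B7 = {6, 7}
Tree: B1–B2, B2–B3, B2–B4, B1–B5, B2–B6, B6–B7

No — edge (4,5) lies in no bag.

A tree decomposition must satisfy three properties: every vertex lies in some bag; for every edge, both endpoints lie together in some bag; and for every vertex, the bags containing it form a connected subtree. Here edge (4,5) lies in no bag, so the decomposition is invalid.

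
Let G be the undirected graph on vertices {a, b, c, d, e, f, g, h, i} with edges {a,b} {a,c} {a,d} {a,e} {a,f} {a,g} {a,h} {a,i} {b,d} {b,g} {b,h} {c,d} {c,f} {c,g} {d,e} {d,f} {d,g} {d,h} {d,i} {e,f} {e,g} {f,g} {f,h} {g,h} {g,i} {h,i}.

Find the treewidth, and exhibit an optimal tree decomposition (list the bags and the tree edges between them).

The largest bag has 5 vertices, giving width 4; this decomposition certifies tw(G) ≤ 4. Conversely, {a, d, e, f, g} is a clique of size 5, and the vertices of any clique must share a bag in every tree decomposition; so some bag has ≥ 5 vertices and tw(G) ≥ 4. Therefore the treewidth is 4.

Treewidth 4.
Bags: B1 = {a, c, d, f, g}  B2 = {a, d, f, g, h}  B3 = {a, d, e, f, g}  B4 = {a, b, d, g, h}  B5 = {a, d, g, h, i}
Tree: B1–B2, B2–B3, B2–B4, B4–B5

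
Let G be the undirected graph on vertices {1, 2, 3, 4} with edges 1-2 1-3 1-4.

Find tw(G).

1

A width-1 tree decomposition is:
Bags: B1 = {1, 4}  B2 = {1, 3}  B3 = {1, 2}
Tree: B1–B2, B1–B3
The largest bag has 2 vertices, giving width 1; this decomposition certifies tw(G) ≤ 1. Since G has at least one edge (e.g. 4–1), it is not an edgeless graph, so tw(G) ≥ 1. Combining the bounds, tw(G) = 1.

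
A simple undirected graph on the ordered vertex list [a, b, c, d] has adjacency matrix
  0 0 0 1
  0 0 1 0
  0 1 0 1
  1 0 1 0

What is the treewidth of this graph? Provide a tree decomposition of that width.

Every bag has size at most 2, so the width is 2 − 1 = 1 and tw(G) ≤ 1. Any graph with an edge has treewidth ≥ 1, and G has the edge d–c. Therefore the treewidth is 1.

Treewidth 1.
Bags: B1 = {c, d}  B2 = {a, d}  B3 = {b, c}
Tree: B1–B2, B1–B3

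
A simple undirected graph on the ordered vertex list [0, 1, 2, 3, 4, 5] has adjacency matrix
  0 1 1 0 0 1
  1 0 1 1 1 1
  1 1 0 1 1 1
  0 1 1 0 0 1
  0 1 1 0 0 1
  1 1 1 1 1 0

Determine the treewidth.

3

A width-3 tree decomposition is:
Bags: B1 = {1, 2, 4, 5}  B2 = {0, 1, 2, 5}  B3 = {1, 2, 3, 5}
Tree: B1–B2, B1–B3
Every bag has size at most 4, so the width is 4 − 1 = 3 and tw(G) ≤ 3. For the lower bound, the 4 vertices {0, 1, 2, 5} are pairwise adjacent, and any tree decomposition puts a clique entirely inside one bag — forcing width ≥ 3. The upper and lower bounds meet at 3, so that is the treewidth.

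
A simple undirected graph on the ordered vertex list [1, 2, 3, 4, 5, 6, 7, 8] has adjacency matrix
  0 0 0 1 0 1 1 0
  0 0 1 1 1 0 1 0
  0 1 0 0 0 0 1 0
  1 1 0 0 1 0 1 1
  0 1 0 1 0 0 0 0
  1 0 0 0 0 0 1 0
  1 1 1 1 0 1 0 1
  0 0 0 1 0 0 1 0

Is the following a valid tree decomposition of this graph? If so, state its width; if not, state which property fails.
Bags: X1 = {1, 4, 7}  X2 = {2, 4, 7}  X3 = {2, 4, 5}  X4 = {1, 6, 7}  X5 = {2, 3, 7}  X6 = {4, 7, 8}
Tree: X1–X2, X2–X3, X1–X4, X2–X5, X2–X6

Vertex coverage: the bags together contain {1, 2, 3, 4, 5, 6, 7, 8}, the full vertex set. Edge coverage: each edge of G has both endpoints in at least one bag. Running intersection: for every vertex, the bags containing it form a connected subtree. All three properties hold, so this is a valid tree decomposition of width max|bag| − 1 = 2, and hence tw(G) ≤ 2.

Yes; width 2.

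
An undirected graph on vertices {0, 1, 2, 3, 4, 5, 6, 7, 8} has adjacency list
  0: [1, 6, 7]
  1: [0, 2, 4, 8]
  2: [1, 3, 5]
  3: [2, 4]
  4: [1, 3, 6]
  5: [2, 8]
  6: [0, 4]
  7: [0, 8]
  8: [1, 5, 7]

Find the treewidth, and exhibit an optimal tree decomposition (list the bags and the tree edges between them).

Every bag has size at most 4, so the width is 4 − 1 = 3 and tw(G) ≤ 3. For the lower bound: the 4 vertex sets {0,6,7}, {4}, {1}, {2,3,5,8} are disjoint, each induces a connected subgraph, and every pair is joined by at least one edge of G. Contracting each set to a single vertex therefore yields K_{4} as a minor, and since treewidth is minor-monotone, tw(G) ≥ tw(K_{4}) = 3. Therefore the treewidth is 3.

Treewidth 3.
One optimal decomposition is:
Bags: B1 = {0, 4, 6, 7}  B2 = {0, 1, 4, 7}  B3 = {1, 4, 7, 8}  B4 = {1, 3, 4, 8}  B5 = {1, 2, 3, 8}  B6 = {2, 3, 5, 8}
Tree: B1–B2, B2–B3, B3–B4, B4–B5, B5–B6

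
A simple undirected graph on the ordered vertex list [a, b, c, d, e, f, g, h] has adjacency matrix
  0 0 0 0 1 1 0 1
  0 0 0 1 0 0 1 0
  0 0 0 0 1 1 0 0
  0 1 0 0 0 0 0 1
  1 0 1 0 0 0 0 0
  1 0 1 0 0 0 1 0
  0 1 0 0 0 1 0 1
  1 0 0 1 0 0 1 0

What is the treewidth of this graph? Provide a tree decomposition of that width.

Treewidth 2.
One such decomposition:
Bags: B1 = {b, d, h}  B2 = {b, g, h}  B3 = {a, g, h}  B4 = {a, f, g}  B5 = {a, e, f}  B6 = {c, e, f}
Tree: B1–B2, B2–B3, B3–B4, B4–B5, B5–B6

Each bag holds 3 vertices, so the decomposition has width 2, which upper-bounds the treewidth. The edges d–b–g–h–d form a cycle, so G is not a tree and its treewidth is at least 2. Hence tw(G) = 2 exactly.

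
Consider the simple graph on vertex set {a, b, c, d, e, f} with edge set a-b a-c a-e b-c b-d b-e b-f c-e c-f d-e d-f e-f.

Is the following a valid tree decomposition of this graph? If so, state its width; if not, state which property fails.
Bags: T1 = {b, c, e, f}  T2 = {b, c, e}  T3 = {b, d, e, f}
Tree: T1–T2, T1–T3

No — vertex a appears in no bag.

A tree decomposition must satisfy three properties: every vertex lies in some bag; for every edge, both endpoints lie together in some bag; and for every vertex, the bags containing it form a connected subtree. Here vertex a appears in no bag, so the decomposition is invalid.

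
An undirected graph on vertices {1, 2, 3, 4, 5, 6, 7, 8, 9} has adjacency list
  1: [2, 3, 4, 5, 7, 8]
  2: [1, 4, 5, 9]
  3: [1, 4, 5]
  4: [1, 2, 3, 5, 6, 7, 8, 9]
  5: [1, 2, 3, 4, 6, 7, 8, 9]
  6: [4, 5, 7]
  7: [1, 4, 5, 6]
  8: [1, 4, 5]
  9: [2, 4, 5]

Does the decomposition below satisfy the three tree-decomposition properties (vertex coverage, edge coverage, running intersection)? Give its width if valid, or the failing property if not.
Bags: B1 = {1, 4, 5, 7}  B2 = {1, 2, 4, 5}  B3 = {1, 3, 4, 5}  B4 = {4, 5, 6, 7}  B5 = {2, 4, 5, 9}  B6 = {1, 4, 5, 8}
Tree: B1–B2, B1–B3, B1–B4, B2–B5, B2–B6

Vertex coverage: the bags together contain {1, 2, 3, 4, 5, 6, 7, 8, 9}, the full vertex set. Edge coverage: each edge of G has both endpoints in at least one bag. Running intersection: for every vertex, the bags containing it form a connected subtree. All three properties hold, so this is a valid tree decomposition of width max|bag| − 1 = 3, and hence tw(G) ≤ 3.

Yes; width 3.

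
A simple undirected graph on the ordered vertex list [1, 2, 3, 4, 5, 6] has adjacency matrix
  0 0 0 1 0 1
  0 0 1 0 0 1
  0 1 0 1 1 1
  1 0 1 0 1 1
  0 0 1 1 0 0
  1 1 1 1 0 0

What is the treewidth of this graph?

2

A width-2 tree decomposition is:
Bags: B1 = {3, 4, 6}  B2 = {3, 4, 5}  B3 = {1, 4, 6}  B4 = {2, 3, 6}
Tree: B1–B2, B1–B3, B1–B4
Each bag holds 3 vertices, so the decomposition has width 2, which upper-bounds the treewidth. On the other hand G contains the 3-clique {1, 4, 6}. A clique must lie in a single bag of any decomposition, so no decomposition can have width below 2. The upper and lower bounds meet at 2, so that is the treewidth.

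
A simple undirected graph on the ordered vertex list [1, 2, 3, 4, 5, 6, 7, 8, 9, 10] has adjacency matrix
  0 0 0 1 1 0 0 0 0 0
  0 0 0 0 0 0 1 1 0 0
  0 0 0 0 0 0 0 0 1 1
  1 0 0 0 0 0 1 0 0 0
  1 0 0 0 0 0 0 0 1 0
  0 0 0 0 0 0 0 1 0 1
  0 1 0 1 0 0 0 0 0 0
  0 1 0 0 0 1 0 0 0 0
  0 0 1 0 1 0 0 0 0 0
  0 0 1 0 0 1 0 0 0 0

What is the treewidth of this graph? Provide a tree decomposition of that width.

The largest bag has 3 vertices, giving width 2; this decomposition certifies tw(G) ≤ 2. The edges 9–5–1–4–7–2–8–6–10–3–9 form a cycle, so G is not a tree and its treewidth is at least 2. Therefore the treewidth is 2.

Treewidth 2.
One such decomposition:
Bags: B1 = {1, 5, 9}  B2 = {1, 4, 9}  B3 = {4, 7, 9}  B4 = {2, 7, 9}  B5 = {2, 8, 9}  B6 = {6, 8, 9}  B7 = {6, 9, 10}  B8 = {3, 9, 10}
Tree: B1–B2, B2–B3, B3–B4, B4–B5, B5–B6, B6–B7, B7–B8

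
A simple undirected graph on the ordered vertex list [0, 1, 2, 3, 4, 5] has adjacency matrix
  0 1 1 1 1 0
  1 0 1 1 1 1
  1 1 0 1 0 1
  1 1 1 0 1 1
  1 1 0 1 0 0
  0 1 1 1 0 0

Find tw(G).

3

A width-3 tree decomposition is:
Bags: B1 = {0, 1, 3, 4}  B2 = {0, 1, 2, 3}  B3 = {1, 2, 3, 5}
Tree: B1–B2, B2–B3
Every bag has size at most 4, so the width is 4 − 1 = 3 and tw(G) ≤ 3. On the other hand G contains the 4-clique {0, 1, 2, 3}. A clique must lie in a single bag of any decomposition, so no decomposition can have width below 3. The upper and lower bounds meet at 3, so that is the treewidth.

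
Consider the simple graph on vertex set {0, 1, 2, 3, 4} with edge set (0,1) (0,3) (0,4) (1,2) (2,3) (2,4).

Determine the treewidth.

A width-2 tree decomposition is:
Bags: B1 = {0, 1, 2}  B2 = {0, 2, 4}  B3 = {0, 2, 3}
Tree: B1–B2, B2–B3
The largest bag has 3 vertices, giving width 2; this decomposition certifies tw(G) ≤ 2. For the lower bound, G contains the cycle 1–2–4–0–1, so G is not a forest; only forests have treewidth ≤ 1, hence tw(G) ≥ 2. The upper and lower bounds meet at 2, so that is the treewidth.

2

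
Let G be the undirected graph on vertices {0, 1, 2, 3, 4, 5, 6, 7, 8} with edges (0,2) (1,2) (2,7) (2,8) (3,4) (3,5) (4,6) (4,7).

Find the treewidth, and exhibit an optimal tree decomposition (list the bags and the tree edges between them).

The largest bag has 2 vertices, giving width 1; this decomposition certifies tw(G) ≤ 1. Any graph with an edge has treewidth ≥ 1, and G has the edge 2–8. Hence tw(G) = 1 exactly.

Treewidth 1.
Bags: B1 = {2, 8}  B2 = {2, 7}  B3 = {4, 7}  B4 = {3, 4}  B5 = {3, 5}  B6 = {0, 2}  B7 = {1, 2}  B8 = {4, 6}
Tree: B1–B2, B2–B3, B3–B4, B4–B5, B2–B6, B6–B7, B4–B8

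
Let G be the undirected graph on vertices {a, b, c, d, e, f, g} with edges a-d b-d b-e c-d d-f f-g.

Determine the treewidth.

A width-1 tree decomposition is:
Bags: B1 = {d, f}  B2 = {f, g}  B3 = {b, d}  B4 = {c, d}  B5 = {a, d}  B6 = {b, e}
Tree: B1–B2, B1–B3, B3–B4, B3–B5, B3–B6
The largest bag has 2 vertices, giving width 1; this decomposition certifies tw(G) ≤ 1. G has an edge, so its treewidth is at least 1. Hence tw(G) = 1 exactly.

1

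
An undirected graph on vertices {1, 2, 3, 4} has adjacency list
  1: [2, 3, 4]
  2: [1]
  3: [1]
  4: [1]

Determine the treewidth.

A width-1 tree decomposition is:
Bags: B1 = {1, 4}  B2 = {1, 3}  B3 = {1, 2}
Tree: B1–B2, B2–B3
Each bag holds 2 vertices, so the decomposition has width 1, which upper-bounds the treewidth. G has an edge, so its treewidth is at least 1. Therefore the treewidth is 1.

1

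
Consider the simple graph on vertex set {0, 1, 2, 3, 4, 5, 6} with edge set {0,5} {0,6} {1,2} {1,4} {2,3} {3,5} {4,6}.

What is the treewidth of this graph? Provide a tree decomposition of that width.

Treewidth 2.
One such decomposition:
Bags: B1 = {2, 3, 5}  B2 = {0, 2, 5}  B3 = {0, 2, 6}  B4 = {2, 4, 6}  B5 = {1, 2, 4}
Tree: B1–B2, B2–B3, B3–B4, B4–B5

The largest bag has 3 vertices, giving width 2; this decomposition certifies tw(G) ≤ 2. The edges 2–3–5–0–6–4–1–2 form a cycle, so G is not a tree and its treewidth is at least 2. Hence tw(G) = 2 exactly.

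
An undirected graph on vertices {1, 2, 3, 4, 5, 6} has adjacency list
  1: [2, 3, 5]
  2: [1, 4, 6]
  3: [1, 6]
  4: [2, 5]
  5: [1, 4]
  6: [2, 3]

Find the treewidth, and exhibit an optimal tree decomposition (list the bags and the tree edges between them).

Treewidth 2.
One optimal decomposition is:
Bags: B1 = {2, 4, 5}  B2 = {1, 2, 5}  B3 = {1, 2, 6}  B4 = {1, 3, 6}
Tree: B1–B2, B2–B3, B3–B4

Each bag holds 3 vertices, so the decomposition has width 2, which upper-bounds the treewidth. Since 4–5–1–2–4 is a cycle in G, G is not acyclic. Forests are exactly the graphs of treewidth ≤ 1, so tw(G) ≥ 2. The upper and lower bounds meet at 2, so that is the treewidth.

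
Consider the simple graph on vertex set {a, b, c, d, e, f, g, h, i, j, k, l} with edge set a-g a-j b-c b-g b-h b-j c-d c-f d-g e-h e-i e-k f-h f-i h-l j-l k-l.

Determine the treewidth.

3

A width-3 tree decomposition is:
Bags: B1 = {e, i, k, l}  B2 = {e, h, i, l}  B3 = {f, h, i, l}  B4 = {f, h, j, l}  B5 = {b, f, h, j}  B6 = {b, c, f, j}  B7 = {a, b, c, j}  B8 = {a, b, c, g}  B9 = {a, c, d, g}
Tree: B1–B2, B2–B3, B3–B4, B4–B5, B5–B6, B6–B7, B7–B8, B8–B9
Every bag has size at most 4, so the width is 4 − 1 = 3 and tw(G) ≤ 3. For the lower bound: the 4 vertex sets {e,i,k}, {l}, {h}, {b,c,f,j} are disjoint, each induces a connected subgraph, and every pair is joined by at least one edge of G. Contracting each set to a single vertex therefore yields K_{4} as a minor, and since treewidth is minor-monotone, tw(G) ≥ tw(K_{4}) = 3. Therefore the treewidth is 3.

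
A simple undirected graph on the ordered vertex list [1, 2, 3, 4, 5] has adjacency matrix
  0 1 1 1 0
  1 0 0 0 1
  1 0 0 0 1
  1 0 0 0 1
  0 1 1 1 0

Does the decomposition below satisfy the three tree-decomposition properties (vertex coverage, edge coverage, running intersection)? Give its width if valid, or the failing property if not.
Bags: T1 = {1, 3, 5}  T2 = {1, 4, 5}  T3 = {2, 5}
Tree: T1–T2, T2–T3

A tree decomposition must satisfy three properties: every vertex lies in some bag; for every edge, both endpoints lie together in some bag; and for every vertex, the bags containing it form a connected subtree. Here edge (1,2) lies in no bag, so the decomposition is invalid.

No — edge (1,2) lies in no bag.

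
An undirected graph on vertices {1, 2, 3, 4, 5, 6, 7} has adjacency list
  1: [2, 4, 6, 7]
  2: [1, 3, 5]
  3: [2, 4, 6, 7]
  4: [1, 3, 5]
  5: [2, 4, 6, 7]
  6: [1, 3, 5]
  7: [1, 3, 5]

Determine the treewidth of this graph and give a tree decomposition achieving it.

The largest bag has 4 vertices, giving width 3; this decomposition certifies tw(G) ≤ 3. For the lower bound: the 4 vertex sets {2,3}, {1,7}, {5}, {6} are disjoint, each induces a connected subgraph, and every pair is joined by at least one edge of G. Contracting each set to a single vertex therefore yields K_{4} as a minor, and since treewidth is minor-monotone, tw(G) ≥ tw(K_{4}) = 3. The upper and lower bounds meet at 3, so that is the treewidth.

Treewidth 3.
Bags: B1 = {1, 2, 3, 5}  B2 = {1, 3, 5, 7}  B3 = {1, 3, 5, 6}  B4 = {1, 3, 4, 5}
Tree: B1–B2, B2–B3, B3–B4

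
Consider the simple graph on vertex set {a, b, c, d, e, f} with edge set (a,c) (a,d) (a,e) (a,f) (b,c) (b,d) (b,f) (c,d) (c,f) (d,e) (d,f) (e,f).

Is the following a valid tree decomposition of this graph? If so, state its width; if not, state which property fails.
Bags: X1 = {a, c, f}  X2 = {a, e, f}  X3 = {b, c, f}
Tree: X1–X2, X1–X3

A tree decomposition must satisfy three properties: every vertex lies in some bag; for every edge, both endpoints lie together in some bag; and for every vertex, the bags containing it form a connected subtree. Here vertex d appears in no bag, so the decomposition is invalid.

No — vertex d appears in no bag.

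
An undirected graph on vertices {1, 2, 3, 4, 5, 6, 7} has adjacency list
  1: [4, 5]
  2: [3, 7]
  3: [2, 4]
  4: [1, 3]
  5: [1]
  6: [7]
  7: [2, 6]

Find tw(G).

A width-1 tree decomposition is:
Bags: B1 = {1, 5}  B2 = {1, 4}  B3 = {3, 4}  B4 = {2, 3}  B5 = {2, 7}  B6 = {6, 7}
Tree: B1–B2, B2–B3, B3–B4, B4–B5, B5–B6
Every bag has size at most 2, so the width is 2 − 1 = 1 and tw(G) ≤ 1. Since G has at least one edge (e.g. 5–1), it is not an edgeless graph, so tw(G) ≥ 1. Combining the bounds, tw(G) = 1.

1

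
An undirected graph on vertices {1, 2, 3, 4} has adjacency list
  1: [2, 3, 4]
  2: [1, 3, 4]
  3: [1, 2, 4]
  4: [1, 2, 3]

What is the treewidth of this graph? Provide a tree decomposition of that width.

Treewidth 3.
Bags: B1 = {1, 2, 3, 4}
Tree: (single bag)

A single bag containing all 4 vertices is trivially a valid decomposition of width 3. For the lower bound, the 4 vertices {1, 2, 3, 4} are pairwise adjacent, and any tree decomposition puts a clique entirely inside one bag — forcing width ≥ 3. The upper and lower bounds meet at 3, so that is the treewidth.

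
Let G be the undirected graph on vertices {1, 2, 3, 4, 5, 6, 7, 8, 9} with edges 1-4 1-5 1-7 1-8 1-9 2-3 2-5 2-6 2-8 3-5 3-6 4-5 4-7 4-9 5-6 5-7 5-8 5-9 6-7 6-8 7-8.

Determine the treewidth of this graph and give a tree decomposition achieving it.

Each bag holds 4 vertices, so the decomposition has width 3, which upper-bounds the treewidth. On the other hand G contains the 4-clique {1, 5, 7, 8}. A clique must lie in a single bag of any decomposition, so no decomposition can have width below 3. Hence tw(G) = 3 exactly.

Treewidth 3.
One such decomposition:
Bags: B1 = {5, 6, 7, 8}  B2 = {1, 5, 7, 8}  B3 = {1, 4, 5, 7}  B4 = {2, 5, 6, 8}  B5 = {2, 3, 5, 6}  B6 = {1, 4, 5, 9}
Tree: B1–B2, B2–B3, B1–B4, B4–B5, B3–B6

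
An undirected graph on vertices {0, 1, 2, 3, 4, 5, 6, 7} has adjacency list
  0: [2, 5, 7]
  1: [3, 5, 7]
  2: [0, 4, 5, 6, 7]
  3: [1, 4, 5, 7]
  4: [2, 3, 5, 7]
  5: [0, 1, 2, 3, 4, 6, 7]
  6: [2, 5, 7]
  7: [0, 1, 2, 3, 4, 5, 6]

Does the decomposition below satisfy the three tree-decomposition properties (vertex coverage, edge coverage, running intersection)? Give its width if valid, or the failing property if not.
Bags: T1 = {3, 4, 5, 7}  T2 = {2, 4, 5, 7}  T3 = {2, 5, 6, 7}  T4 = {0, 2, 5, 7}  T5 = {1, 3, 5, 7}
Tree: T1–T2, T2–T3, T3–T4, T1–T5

Yes; width 3.

Vertex coverage: the bags together contain {0, 1, 2, 3, 4, 5, 6, 7}, the full vertex set. Edge coverage: each edge of G has both endpoints in at least one bag. Running intersection: for every vertex, the bags containing it form a connected subtree. All three properties hold, so this is a valid tree decomposition of width max|bag| − 1 = 3, and hence tw(G) ≤ 3.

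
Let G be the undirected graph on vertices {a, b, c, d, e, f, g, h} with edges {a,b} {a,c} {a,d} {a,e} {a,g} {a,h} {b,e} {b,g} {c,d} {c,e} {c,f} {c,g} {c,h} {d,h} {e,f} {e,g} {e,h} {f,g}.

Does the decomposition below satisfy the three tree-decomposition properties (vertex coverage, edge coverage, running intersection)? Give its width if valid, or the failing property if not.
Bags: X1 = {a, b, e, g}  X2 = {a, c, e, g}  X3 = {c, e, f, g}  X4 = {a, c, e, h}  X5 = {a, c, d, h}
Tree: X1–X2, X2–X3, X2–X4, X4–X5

Every vertex of G appears in some bag (union = {a, b, c, d, e, f, g, h}); every edge is covered by a bag; and for each vertex v the set of bags containing v is connected in the bag tree. The decomposition is therefore valid. The largest bag has 4 vertices, so the width is 3.

Yes; width 3.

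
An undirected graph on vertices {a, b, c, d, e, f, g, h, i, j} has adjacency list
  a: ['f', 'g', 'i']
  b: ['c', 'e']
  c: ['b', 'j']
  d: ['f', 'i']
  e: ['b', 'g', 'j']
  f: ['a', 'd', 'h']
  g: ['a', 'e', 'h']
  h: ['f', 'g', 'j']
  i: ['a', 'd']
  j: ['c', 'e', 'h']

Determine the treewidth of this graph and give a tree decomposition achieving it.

Treewidth 2.
One optimal decomposition is:
Bags: B1 = {d, f, i}  B2 = {a, f, i}  B3 = {a, f, h}  B4 = {a, g, h}  B5 = {g, h, j}  B6 = {e, g, j}  B7 = {c, e, j}  B8 = {b, c, e}
Tree: B1–B2, B2–B3, B3–B4, B4–B5, B5–B6, B6–B7, B7–B8

The largest bag has 3 vertices, giving width 2; this decomposition certifies tw(G) ≤ 2. For the lower bound, G contains the cycle d–i–a–f–d, so G is not a forest; only forests have treewidth ≤ 1, hence tw(G) ≥ 2. Therefore the treewidth is 2.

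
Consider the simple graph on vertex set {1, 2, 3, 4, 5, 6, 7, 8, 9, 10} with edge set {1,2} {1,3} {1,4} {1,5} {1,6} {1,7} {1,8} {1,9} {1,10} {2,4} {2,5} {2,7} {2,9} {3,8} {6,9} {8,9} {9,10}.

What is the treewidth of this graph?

2

A width-2 tree decomposition is:
Bags: B1 = {1, 2, 9}  B2 = {1, 6, 9}  B3 = {1, 2, 5}  B4 = {1, 9, 10}  B5 = {1, 2, 7}  B6 = {1, 8, 9}  B7 = {1, 2, 4}  B8 = {1, 3, 8}
Tree: B1–B2, B1–B3, B2–B4, B1–B5, B1–B6, B3–B7, B6–B8
Every bag has size at most 3, so the width is 3 − 1 = 2 and tw(G) ≤ 2. For the lower bound, the 3 vertices {1, 2, 9} are pairwise adjacent, and any tree decomposition puts a clique entirely inside one bag — forcing width ≥ 2. The upper and lower bounds meet at 2, so that is the treewidth.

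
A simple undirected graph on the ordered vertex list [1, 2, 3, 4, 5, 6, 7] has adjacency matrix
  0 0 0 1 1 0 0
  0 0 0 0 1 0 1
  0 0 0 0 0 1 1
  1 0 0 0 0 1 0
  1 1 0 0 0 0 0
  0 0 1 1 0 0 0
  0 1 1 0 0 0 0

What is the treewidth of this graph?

A width-2 tree decomposition is:
Bags: B1 = {1, 4, 5}  B2 = {2, 4, 5}  B3 = {2, 4, 7}  B4 = {3, 4, 7}  B5 = {3, 4, 6}
Tree: B1–B2, B2–B3, B3–B4, B4–B5
Each bag holds 3 vertices, so the decomposition has width 2, which upper-bounds the treewidth. For the lower bound, G contains the cycle 4–1–5–2–7–3–6–4, so G is not a forest; only forests have treewidth ≤ 1, hence tw(G) ≥ 2. Hence tw(G) = 2 exactly.

2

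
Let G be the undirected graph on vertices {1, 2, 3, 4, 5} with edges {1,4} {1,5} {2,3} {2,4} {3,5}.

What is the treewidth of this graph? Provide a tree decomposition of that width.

Treewidth 2.
Bags: B1 = {2, 3, 4}  B2 = {3, 4, 5}  B3 = {1, 4, 5}
Tree: B1–B2, B2–B3

Each bag holds 3 vertices, so the decomposition has width 2, which upper-bounds the treewidth. The edges 4–2–3–5–1–4 form a cycle, so G is not a tree and its treewidth is at least 2. The upper and lower bounds meet at 2, so that is the treewidth.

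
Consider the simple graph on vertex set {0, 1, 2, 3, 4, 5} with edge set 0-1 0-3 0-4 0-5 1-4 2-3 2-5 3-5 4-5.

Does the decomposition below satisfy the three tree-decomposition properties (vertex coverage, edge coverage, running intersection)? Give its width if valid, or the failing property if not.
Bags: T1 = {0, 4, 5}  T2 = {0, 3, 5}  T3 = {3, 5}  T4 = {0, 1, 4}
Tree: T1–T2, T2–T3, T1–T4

No — vertex 2 appears in no bag.

A tree decomposition must satisfy three properties: every vertex lies in some bag; for every edge, both endpoints lie together in some bag; and for every vertex, the bags containing it form a connected subtree. Here vertex 2 appears in no bag, so the decomposition is invalid.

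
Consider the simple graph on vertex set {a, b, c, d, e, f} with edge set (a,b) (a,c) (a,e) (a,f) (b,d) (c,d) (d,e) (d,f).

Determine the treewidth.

A width-2 tree decomposition is:
Bags: B1 = {a, d, f}  B2 = {a, c, d}  B3 = {a, b, d}  B4 = {a, d, e}
Tree: B1–B2, B2–B3, B3–B4
Every bag has size at most 3, so the width is 3 − 1 = 2 and tw(G) ≤ 2. Since d–f–a–c–d is a cycle in G, G is not acyclic. Forests are exactly the graphs of treewidth ≤ 1, so tw(G) ≥ 2. Hence tw(G) = 2 exactly.

2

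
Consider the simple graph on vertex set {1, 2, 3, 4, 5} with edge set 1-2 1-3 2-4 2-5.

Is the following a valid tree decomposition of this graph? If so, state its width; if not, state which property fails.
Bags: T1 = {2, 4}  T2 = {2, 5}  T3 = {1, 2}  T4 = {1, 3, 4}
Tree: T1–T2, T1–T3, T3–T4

No — bags containing vertex 4 are not connected in the tree.

A tree decomposition must satisfy three properties: every vertex lies in some bag; for every edge, both endpoints lie together in some bag; and for every vertex, the bags containing it form a connected subtree. Here bags containing vertex 4 are not connected in the tree, so the decomposition is invalid.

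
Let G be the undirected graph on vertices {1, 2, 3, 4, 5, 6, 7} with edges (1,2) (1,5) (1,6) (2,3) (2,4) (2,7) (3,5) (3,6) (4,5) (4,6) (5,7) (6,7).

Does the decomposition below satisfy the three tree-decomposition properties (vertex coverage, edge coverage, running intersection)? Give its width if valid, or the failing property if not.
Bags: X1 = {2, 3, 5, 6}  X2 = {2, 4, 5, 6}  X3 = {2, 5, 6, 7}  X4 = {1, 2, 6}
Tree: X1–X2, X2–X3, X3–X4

A tree decomposition must satisfy three properties: every vertex lies in some bag; for every edge, both endpoints lie together in some bag; and for every vertex, the bags containing it form a connected subtree. Here edge (5,1) lies in no bag, so the decomposition is invalid.

No — edge (5,1) lies in no bag.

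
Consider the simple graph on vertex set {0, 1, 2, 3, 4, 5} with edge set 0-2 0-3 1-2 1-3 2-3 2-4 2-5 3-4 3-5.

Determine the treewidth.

A width-2 tree decomposition is:
Bags: B1 = {2, 3, 5}  B2 = {2, 3, 4}  B3 = {0, 2, 3}  B4 = {1, 2, 3}
Tree: B1–B2, B2–B3, B1–B4
Every bag has size at most 3, so the width is 3 − 1 = 2 and tw(G) ≤ 2. For the lower bound, the 3 vertices {0, 2, 3} are pairwise adjacent, and any tree decomposition puts a clique entirely inside one bag — forcing width ≥ 2. Combining the bounds, tw(G) = 2.

2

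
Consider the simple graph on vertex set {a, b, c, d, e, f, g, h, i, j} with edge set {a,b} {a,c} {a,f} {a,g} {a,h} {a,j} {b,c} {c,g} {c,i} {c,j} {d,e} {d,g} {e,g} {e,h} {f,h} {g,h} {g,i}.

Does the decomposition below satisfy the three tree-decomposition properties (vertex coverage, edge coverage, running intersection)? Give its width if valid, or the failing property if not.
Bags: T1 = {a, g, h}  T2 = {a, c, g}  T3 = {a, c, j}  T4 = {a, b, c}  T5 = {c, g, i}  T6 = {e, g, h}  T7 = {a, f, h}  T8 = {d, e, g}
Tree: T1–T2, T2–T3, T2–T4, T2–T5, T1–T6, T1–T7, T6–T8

Every vertex of G appears in some bag (union = {a, b, c, d, e, f, g, h, i, j}); every edge is covered by a bag; and for each vertex v the set of bags containing v is connected in the bag tree. The decomposition is therefore valid. The largest bag has 3 vertices, so the width is 2.

Yes; width 2.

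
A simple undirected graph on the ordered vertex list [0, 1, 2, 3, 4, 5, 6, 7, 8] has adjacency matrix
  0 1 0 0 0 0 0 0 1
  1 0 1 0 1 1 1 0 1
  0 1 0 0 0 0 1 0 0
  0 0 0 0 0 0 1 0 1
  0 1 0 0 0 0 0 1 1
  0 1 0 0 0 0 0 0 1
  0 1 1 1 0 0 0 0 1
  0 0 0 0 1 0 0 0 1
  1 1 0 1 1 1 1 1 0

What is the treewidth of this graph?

2

A width-2 tree decomposition is:
Bags: B1 = {1, 6, 8}  B2 = {3, 6, 8}  B3 = {0, 1, 8}  B4 = {1, 4, 8}  B5 = {1, 5, 8}  B6 = {1, 2, 6}  B7 = {4, 7, 8}
Tree: B1–B2, B1–B3, B3–B4, B3–B5, B1–B6, B4–B7
Each bag holds 3 vertices, so the decomposition has width 2, which upper-bounds the treewidth. On the other hand G contains the 3-clique {0, 1, 8}. A clique must lie in a single bag of any decomposition, so no decomposition can have width below 2. The upper and lower bounds meet at 2, so that is the treewidth.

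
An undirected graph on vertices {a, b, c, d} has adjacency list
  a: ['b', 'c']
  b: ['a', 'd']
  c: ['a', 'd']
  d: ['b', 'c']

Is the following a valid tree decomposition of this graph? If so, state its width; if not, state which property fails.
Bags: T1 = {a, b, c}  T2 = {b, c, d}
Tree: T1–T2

Checking the three conditions: (i) the bags cover all of {a, b, c, d}; (ii) for each edge, some bag contains both endpoints; (iii) the bags containing any fixed vertex form a subtree. All hold, so the decomposition is valid with width 3 − 1 = 2.

Yes; width 2.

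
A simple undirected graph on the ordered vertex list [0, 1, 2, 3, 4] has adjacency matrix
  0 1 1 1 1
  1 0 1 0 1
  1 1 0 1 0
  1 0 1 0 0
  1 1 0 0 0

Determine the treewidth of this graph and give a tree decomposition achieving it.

Each bag holds 3 vertices, so the decomposition has width 2, which upper-bounds the treewidth. On the other hand G contains the 3-clique {0, 1, 2}. A clique must lie in a single bag of any decomposition, so no decomposition can have width below 2. Combining the bounds, tw(G) = 2.

Treewidth 2.
Bags: B1 = {0, 1, 4}  B2 = {0, 1, 2}  B3 = {0, 2, 3}
Tree: B1–B2, B2–B3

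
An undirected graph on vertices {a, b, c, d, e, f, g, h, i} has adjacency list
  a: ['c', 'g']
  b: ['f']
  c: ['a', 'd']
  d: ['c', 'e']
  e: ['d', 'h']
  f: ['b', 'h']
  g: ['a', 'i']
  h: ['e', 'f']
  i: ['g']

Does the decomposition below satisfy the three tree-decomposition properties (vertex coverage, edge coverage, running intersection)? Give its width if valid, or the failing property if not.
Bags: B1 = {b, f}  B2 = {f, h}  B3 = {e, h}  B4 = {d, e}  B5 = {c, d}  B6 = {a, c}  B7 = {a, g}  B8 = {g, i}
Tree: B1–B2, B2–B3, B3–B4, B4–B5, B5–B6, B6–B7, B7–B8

Yes; width 1.

Vertex coverage: the bags together contain {a, b, c, d, e, f, g, h, i}, the full vertex set. Edge coverage: each edge of G has both endpoints in at least one bag. Running intersection: for every vertex, the bags containing it form a connected subtree. All three properties hold, so this is a valid tree decomposition of width max|bag| − 1 = 1, and hence tw(G) ≤ 1.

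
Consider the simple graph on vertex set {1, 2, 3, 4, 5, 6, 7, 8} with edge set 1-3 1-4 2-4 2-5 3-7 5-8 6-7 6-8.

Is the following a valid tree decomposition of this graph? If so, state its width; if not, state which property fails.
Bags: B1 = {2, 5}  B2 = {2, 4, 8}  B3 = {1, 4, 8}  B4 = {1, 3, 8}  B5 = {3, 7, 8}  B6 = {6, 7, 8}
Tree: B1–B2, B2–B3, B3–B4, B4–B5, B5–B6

A tree decomposition must satisfy three properties: every vertex lies in some bag; for every edge, both endpoints lie together in some bag; and for every vertex, the bags containing it form a connected subtree. Here edge (8,5) lies in no bag, so the decomposition is invalid.

No — edge (8,5) lies in no bag.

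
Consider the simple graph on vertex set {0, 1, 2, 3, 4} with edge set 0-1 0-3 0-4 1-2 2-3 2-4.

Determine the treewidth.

2

A width-2 tree decomposition is:
Bags: B1 = {0, 1, 2}  B2 = {0, 2, 3}  B3 = {0, 2, 4}
Tree: B1–B2, B2–B3
Every bag has size at most 3, so the width is 3 − 1 = 2 and tw(G) ≤ 2. For the lower bound, G contains the cycle 1–0–3–2–1, so G is not a forest; only forests have treewidth ≤ 1, hence tw(G) ≥ 2. Combining the bounds, tw(G) = 2.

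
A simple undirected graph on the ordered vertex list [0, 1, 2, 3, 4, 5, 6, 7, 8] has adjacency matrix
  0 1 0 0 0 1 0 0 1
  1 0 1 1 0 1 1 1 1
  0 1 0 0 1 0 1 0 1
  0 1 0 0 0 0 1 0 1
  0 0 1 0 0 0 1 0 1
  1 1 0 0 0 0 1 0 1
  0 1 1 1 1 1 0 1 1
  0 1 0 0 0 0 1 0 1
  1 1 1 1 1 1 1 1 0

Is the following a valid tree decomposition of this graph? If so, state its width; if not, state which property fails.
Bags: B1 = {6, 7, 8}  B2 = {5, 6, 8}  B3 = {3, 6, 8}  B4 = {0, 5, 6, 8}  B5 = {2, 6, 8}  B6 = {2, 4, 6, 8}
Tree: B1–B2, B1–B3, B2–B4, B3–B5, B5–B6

No — vertex 1 appears in no bag.

A tree decomposition must satisfy three properties: every vertex lies in some bag; for every edge, both endpoints lie together in some bag; and for every vertex, the bags containing it form a connected subtree. Here vertex 1 appears in no bag, so the decomposition is invalid.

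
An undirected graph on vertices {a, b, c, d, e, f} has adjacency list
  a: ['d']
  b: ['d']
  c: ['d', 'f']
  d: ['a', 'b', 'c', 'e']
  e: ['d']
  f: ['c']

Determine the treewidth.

A width-1 tree decomposition is:
Bags: B1 = {b, d}  B2 = {d, e}  B3 = {c, d}  B4 = {c, f}  B5 = {a, d}
Tree: B1–B2, B1–B3, B3–B4, B1–B5
Every bag has size at most 2, so the width is 2 − 1 = 1 and tw(G) ≤ 1. Since G has at least one edge (e.g. b–d), it is not an edgeless graph, so tw(G) ≥ 1. Therefore the treewidth is 1.

1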